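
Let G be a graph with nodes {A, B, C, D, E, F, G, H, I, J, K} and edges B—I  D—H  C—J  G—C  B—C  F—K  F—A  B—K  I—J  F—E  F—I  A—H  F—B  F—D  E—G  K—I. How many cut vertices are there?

1

Removing F increases the component count from 1 to 2, so F is a cut vertex.
By contrast removing G leaves 1 component; it is not a cut vertex. No other vertex is a cut vertex either.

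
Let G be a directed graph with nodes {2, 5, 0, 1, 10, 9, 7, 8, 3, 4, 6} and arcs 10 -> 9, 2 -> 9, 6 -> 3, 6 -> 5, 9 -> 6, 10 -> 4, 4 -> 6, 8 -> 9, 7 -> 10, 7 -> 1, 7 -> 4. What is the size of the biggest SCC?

{7} is an SCC by itself.
{4} is an SCC by itself.
{9} is an SCC by itself.
{10} is an SCC by itself.
{1} is an SCC by itself.
(and 6 more singleton SCCs)
The largest has 1 vertex.

1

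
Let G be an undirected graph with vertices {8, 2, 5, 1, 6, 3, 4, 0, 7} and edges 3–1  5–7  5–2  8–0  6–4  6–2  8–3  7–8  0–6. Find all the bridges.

The edges on the cycle 5-7-8-0-6-2-5 are not bridges since each lies on that cycle.
But removing 8–3 disconnects 8 from 3; removing 6–4 disconnects 6 from 4; removing 1–3 disconnects 1 from 3 — these are bridges.

1-3, 3-8, 4-6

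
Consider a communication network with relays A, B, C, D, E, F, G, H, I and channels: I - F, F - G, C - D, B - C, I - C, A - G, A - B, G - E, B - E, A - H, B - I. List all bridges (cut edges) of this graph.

The edges on the cycle A-B-I-F-G-A are not bridges since each lies on that cycle.
But removing H - A disconnects H from A; removing C - D disconnects C from D — these are bridges.

A-H, C-D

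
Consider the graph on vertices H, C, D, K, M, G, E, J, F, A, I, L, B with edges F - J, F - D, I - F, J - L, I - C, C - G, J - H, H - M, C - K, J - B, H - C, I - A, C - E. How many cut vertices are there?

5

Removing C increases the component count from 1 to 4, so C is a cut vertex.
Removing F increases the component count from 1 to 2, so F is a cut vertex.
Removing H increases the component count from 1 to 2, so H is a cut vertex.
Likewise I, J are cut vertices.
By contrast removing D leaves 1 component; it is not a cut vertex. No other vertex is a cut vertex either.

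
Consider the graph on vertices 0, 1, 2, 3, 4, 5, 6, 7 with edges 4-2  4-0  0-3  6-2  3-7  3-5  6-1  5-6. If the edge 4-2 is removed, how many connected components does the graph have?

4 and 2 are still connected via 4-0-3-5-6-2, so the component count stays at 1.

1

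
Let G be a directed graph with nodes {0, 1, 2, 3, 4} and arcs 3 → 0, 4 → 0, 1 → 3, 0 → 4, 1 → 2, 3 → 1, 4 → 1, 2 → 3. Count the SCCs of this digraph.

{0, 1, 2, 3, 4} are all mutually reachable — one SCC of size 5.
That gives 1 strongly connected component.

1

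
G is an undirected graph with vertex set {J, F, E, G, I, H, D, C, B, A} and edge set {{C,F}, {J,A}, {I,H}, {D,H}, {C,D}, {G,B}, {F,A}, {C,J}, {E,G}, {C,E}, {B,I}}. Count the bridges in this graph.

The edges on the cycle C-E-G-B-I-H-D-C are not bridges since each lies on that cycle.
Every edge lies on some cycle, so there are no bridges.

0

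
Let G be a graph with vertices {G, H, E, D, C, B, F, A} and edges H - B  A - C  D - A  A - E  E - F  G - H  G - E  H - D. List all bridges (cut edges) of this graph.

A-C, B-H, E-F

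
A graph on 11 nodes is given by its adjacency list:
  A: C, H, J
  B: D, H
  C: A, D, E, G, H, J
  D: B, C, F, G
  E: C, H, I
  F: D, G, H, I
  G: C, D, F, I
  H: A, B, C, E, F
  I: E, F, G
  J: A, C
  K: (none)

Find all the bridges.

none

The edges on the cycle G-I-E-H-B-D-G are not bridges since each lies on that cycle.
Every edge lies on some cycle, so there are no bridges.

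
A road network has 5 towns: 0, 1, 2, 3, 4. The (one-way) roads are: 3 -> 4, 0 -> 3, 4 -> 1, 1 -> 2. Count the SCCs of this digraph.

{4} is an SCC by itself.
{0} is an SCC by itself.
{2} is an SCC by itself.
{3} is an SCC by itself.
{1} is an SCC by itself.
That gives 5 strongly connected components.

5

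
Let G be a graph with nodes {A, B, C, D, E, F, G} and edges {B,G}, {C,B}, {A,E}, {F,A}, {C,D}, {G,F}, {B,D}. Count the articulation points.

Removing A increases the component count from 1 to 2, so A is a cut vertex.
Removing B increases the component count from 1 to 2, so B is a cut vertex.
Removing F increases the component count from 1 to 2, so F is a cut vertex.
Likewise G is a cut vertex.
By contrast removing C leaves 1 component; it is not a cut vertex. No other vertex is a cut vertex either.

4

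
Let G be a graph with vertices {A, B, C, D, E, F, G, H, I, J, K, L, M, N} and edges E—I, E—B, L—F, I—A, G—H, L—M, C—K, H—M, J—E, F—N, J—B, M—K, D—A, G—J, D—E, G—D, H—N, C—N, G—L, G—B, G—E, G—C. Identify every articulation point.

Removing G increases the component count from 1 to 2, so G is a cut vertex.
By contrast removing D leaves 1 component; it is not a cut vertex. No other vertex is a cut vertex either.

G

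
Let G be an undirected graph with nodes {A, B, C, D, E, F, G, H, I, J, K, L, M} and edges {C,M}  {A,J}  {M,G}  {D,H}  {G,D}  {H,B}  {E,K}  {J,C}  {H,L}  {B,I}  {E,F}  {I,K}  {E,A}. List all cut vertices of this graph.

Removing E increases the component count from 1 to 2, so E is a cut vertex.
Removing H increases the component count from 1 to 2, so H is a cut vertex.
By contrast removing K leaves 1 component; it is not a cut vertex. No other vertex is a cut vertex either.

E, H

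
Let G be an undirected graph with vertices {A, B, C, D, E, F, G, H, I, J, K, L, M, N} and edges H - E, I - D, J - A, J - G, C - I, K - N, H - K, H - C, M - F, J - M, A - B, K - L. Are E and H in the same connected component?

Yes

From E we can reach C, D, E, H, I, K, L, N, which includes H.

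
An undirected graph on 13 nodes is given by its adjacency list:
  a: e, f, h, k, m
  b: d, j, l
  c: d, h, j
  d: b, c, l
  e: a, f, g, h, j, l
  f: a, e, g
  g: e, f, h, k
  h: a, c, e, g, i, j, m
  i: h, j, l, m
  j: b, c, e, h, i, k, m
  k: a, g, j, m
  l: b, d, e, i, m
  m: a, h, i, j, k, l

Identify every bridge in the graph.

The edges on the cycle m-a-f-e-h-m are not bridges since each lies on that cycle.
Every edge lies on some cycle, so there are no bridges.

none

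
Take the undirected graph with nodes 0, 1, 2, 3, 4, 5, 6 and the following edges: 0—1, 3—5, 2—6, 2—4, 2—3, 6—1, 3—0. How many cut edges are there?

2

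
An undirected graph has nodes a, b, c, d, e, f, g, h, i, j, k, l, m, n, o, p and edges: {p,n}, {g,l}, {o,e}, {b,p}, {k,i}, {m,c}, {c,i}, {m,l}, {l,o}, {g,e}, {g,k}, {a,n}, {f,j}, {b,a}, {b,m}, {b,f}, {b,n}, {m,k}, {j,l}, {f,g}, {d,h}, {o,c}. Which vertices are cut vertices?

b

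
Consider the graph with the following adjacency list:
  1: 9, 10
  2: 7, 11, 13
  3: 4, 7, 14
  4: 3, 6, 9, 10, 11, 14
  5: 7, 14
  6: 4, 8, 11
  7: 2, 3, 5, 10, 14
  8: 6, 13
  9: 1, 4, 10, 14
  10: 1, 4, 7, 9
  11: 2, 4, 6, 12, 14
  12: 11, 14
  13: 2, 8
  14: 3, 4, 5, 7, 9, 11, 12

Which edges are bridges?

none

The edges on the cycle 11-14-9-1-10-4-6-11 are not bridges since each lies on that cycle.
Every edge lies on some cycle, so there are no bridges.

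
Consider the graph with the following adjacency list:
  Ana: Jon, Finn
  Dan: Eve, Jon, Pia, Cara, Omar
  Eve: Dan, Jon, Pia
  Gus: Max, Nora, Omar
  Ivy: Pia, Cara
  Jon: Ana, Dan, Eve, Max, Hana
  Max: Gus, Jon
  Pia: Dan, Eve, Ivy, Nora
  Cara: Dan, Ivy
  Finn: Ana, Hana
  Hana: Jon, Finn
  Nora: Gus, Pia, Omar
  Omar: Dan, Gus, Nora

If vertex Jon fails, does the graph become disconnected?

Deleting Jon raises the number of components from 1 to 2, so Jon is a cut vertex.

Yes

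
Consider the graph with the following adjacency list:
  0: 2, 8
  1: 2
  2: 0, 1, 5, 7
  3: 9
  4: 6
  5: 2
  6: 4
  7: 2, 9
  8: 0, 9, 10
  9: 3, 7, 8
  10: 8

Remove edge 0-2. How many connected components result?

0 and 2 are still connected via 0-8-9-7-2, so the component count stays at 2.

2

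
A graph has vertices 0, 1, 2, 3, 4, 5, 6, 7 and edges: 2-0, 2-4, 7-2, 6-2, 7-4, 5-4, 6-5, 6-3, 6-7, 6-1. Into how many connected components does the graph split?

1

Starting from 0 we can reach 0, 1, 2, 3, 4, 5, 6, 7. That is one component of size 8.
Total: 1 component.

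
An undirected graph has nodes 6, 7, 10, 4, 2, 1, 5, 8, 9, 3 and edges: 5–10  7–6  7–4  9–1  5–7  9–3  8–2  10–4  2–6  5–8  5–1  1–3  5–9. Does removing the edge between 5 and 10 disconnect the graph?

No

After removing 5–10, the path 5-7-4-10 still connects them, so the edge is not a bridge.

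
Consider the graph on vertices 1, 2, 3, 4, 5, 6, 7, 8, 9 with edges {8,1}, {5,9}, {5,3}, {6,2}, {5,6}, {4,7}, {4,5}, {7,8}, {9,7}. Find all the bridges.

1-8, 2-6, 3-5, 5-6, 7-8

The edges on the cycle 4-5-9-7-4 are not bridges since each lies on that cycle.
But removing 3 - 5 disconnects 3 from 5; removing 8 - 1 disconnects 8 from 1; removing 8 - 7 disconnects 8 from 7; removing 6 - 2 disconnects 6 from 2 — these are bridges.
In total 5 edges are bridges.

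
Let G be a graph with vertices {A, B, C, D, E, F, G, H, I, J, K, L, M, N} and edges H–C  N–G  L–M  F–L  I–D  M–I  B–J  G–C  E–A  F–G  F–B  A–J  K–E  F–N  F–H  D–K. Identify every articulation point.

F

Removing F increases the component count from 1 to 2, so F is a cut vertex.
By contrast removing E leaves 1 component; it is not a cut vertex. No other vertex is a cut vertex either.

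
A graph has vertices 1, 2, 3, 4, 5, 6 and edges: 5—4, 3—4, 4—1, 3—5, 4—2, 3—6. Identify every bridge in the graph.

1-4, 2-4, 3-6

The edges on the cycle 3-5-4-3 are not bridges since each lies on that cycle.
But removing 4—2 disconnects 4 from 2; removing 4—1 disconnects 4 from 1; removing 3—6 disconnects 3 from 6 — these are bridges.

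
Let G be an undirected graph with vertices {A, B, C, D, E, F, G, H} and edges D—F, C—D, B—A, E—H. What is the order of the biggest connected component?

G is isolated — a component by itself.
Starting from A we can reach A, B. That is one component of size 2.
Starting from E we can reach E, H. That is one component of size 2.
Starting from C we can reach C, D, F. That is one component of size 3.
The largest has 3 vertices.

3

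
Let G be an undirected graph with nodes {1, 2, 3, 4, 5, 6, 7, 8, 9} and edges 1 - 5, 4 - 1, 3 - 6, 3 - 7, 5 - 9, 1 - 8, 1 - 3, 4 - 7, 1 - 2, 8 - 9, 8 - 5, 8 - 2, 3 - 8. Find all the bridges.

3-6

The edges on the cycle 1-3-8-1 are not bridges since each lies on that cycle.
But removing 6 - 3 disconnects 6 from 3 — this is a bridge.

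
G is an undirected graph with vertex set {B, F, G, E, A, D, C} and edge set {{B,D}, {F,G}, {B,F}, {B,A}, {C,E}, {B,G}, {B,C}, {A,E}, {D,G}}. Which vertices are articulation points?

B

Removing B increases the component count from 1 to 2, so B is a cut vertex.
By contrast removing E leaves 1 component; it is not a cut vertex. No other vertex is a cut vertex either.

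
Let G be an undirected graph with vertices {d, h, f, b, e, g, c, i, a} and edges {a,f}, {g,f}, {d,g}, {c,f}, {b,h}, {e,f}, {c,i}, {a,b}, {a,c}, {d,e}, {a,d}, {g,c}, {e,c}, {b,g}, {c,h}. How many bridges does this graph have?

The edges on the cycle a-d-e-c-a are not bridges since each lies on that cycle.
But removing i-c disconnects i from c — this is a bridge.

1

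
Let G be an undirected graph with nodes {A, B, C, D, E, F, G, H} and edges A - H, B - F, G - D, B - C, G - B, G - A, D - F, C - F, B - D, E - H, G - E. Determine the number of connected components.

1

Starting from A we can reach A, B, C, D, E, F, G, H. That is one component of size 8.
Total: 1 component.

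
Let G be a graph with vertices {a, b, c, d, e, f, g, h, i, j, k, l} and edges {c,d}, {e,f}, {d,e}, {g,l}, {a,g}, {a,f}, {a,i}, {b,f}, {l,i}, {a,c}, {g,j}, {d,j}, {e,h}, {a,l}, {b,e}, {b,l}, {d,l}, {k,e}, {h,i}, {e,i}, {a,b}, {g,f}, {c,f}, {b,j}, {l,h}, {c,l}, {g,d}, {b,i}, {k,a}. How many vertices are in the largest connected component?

Starting from a we can reach a, b, c, d, e, f, g, h, i, j, k, l. That is one component of size 12.
The largest has 12 vertices.

12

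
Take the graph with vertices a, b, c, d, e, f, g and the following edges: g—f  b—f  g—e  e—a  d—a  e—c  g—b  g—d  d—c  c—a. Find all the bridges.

none

The edges on the cycle g-b-f-g are not bridges since each lies on that cycle.
Every edge lies on some cycle, so there are no bridges.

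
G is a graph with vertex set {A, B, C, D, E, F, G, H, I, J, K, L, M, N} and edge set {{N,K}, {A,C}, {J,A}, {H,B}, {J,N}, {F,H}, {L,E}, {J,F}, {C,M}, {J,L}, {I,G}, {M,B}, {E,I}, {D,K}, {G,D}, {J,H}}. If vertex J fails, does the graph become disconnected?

Yes

Deleting J raises the number of components from 1 to 2, so J is a cut vertex.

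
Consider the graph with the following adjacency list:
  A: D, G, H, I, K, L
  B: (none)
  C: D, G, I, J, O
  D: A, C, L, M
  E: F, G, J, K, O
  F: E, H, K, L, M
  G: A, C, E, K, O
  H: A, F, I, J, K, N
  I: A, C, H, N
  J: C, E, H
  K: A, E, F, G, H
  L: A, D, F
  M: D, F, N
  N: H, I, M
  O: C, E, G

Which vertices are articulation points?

none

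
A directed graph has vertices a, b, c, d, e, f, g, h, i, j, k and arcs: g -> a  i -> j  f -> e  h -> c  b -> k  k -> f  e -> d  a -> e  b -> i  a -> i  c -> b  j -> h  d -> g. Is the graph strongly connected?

From f we can reach every vertex (a, b, c, d, e, f, g, h, i, j, k), and every vertex can reach f (a, b, c, d, e, f, g, h, i, j, k). So the whole graph is one strongly connected component.

Yes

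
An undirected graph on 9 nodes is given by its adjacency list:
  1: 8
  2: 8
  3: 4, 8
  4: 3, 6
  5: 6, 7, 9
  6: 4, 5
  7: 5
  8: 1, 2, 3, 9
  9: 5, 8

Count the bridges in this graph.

3

The edges on the cycle 8-3-4-6-5-9-8 are not bridges since each lies on that cycle.
But removing 8-1 disconnects 8 from 1; removing 8-2 disconnects 8 from 2; removing 5-7 disconnects 5 from 7 — these are bridges.
That makes 3 bridges.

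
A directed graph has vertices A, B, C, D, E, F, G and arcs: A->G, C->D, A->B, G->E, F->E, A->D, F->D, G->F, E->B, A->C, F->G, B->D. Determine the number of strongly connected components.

{F, G} are all mutually reachable — one SCC of size 2.
{C} is an SCC by itself.
{E} is an SCC by itself.
{B} is an SCC by itself.
{D} is an SCC by itself.
(and 1 more singleton SCC)
That gives 6 strongly connected components.

6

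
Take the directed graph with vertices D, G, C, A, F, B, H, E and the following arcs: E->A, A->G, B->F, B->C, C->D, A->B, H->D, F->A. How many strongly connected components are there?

6

{A, B, F} are all mutually reachable — one SCC of size 3.
{D} is an SCC by itself.
{H} is an SCC by itself.
{E} is an SCC by itself.
{G} is an SCC by itself.
(and 1 more singleton SCC)
That gives 6 strongly connected components.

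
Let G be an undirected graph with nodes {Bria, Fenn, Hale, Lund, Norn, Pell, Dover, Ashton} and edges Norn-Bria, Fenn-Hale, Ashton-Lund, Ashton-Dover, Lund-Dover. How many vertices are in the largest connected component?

Pell is isolated — a component by itself.
Starting from Fenn we can reach Fenn, Hale. That is one component of size 2.
Starting from Bria we can reach Bria, Norn. That is one component of size 2.
Starting from Lund we can reach Lund, Dover, Ashton. That is one component of size 3.
The largest has 3 vertices.

3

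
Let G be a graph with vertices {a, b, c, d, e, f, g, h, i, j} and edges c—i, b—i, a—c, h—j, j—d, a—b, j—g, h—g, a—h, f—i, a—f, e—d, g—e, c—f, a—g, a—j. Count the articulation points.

1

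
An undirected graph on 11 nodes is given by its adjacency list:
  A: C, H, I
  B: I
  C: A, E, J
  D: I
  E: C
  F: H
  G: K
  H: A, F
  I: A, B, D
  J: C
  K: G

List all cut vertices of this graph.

Removing A increases the component count from 2 to 4, so A is a cut vertex.
Removing C increases the component count from 2 to 4, so C is a cut vertex.
Removing H increases the component count from 2 to 3, so H is a cut vertex.
Likewise I is a cut vertex.
By contrast removing K leaves 2 components; it is not a cut vertex. No other vertex is a cut vertex either.

A, C, H, I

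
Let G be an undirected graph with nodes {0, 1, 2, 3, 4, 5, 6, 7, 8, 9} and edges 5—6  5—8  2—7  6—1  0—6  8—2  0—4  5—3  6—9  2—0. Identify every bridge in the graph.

The edges on the cycle 5-8-2-0-6-5 are not bridges since each lies on that cycle.
But removing 6—9 disconnects 6 from 9; removing 4—0 disconnects 4 from 0; removing 2—7 disconnects 2 from 7; removing 5—3 disconnects 5 from 3 — these are bridges.
In total 5 edges are bridges.

0-4, 1-6, 2-7, 3-5, 6-9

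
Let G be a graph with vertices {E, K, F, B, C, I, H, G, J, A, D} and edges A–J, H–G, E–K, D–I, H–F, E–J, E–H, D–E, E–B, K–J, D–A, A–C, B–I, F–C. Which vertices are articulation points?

Removing H increases the component count from 1 to 2, so H is a cut vertex.
By contrast removing E leaves 1 component; it is not a cut vertex. No other vertex is a cut vertex either.

H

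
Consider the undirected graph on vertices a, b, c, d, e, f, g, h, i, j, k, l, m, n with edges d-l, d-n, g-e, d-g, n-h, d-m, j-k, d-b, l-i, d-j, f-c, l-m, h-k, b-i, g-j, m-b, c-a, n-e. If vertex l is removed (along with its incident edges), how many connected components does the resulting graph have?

2

With l gone, the remaining components are: {a, c, f}; {b, d, e, g, h, i, j, k, m, n}.
That is 2 components.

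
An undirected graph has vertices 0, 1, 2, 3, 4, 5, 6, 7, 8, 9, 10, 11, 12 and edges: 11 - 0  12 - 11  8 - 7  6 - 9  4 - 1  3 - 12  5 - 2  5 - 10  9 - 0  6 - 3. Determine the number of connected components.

Starting from 1 we can reach 1, 4. That is one component of size 2.
Starting from 7 we can reach 7, 8. That is one component of size 2.
Starting from 2 we can reach 2, 5, 10. That is one component of size 3.
Starting from 0 we can reach 0, 3, 6, 9, 11, 12. That is one component of size 6.
Total: 4 components.

4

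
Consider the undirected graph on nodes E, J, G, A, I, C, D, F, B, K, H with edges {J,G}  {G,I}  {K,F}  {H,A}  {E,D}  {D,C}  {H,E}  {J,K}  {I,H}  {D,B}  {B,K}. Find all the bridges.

A-H, C-D, F-K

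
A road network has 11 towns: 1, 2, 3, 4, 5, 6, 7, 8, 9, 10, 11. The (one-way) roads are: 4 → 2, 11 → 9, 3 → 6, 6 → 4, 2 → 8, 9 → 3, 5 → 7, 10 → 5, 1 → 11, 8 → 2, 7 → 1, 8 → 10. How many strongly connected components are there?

{1, 2, 3, 4, 5, 6, 7, 8, 9, 10, 11} are all mutually reachable — one SCC of size 11.
That gives 1 strongly connected component.

1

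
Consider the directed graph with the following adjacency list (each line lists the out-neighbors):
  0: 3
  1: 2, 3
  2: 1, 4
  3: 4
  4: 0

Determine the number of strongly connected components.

2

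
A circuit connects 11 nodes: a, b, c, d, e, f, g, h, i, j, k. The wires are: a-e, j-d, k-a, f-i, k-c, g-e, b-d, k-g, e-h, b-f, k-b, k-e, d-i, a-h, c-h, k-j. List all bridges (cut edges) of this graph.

none

The edges on the cycle k-c-h-a-k are not bridges since each lies on that cycle.
Every edge lies on some cycle, so there are no bridges.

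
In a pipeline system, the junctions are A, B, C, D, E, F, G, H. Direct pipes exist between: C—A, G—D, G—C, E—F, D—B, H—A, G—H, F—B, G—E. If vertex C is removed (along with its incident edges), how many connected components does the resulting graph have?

1

With C gone, the remaining components are: {A, B, D, E, F, G, H}.
That is 1 component.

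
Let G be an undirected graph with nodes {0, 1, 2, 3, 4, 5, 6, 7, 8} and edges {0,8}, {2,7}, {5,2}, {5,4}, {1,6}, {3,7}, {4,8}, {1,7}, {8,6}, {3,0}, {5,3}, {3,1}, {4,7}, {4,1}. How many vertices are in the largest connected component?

9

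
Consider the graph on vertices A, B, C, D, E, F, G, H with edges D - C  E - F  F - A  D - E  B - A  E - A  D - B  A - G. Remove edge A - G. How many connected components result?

Before removal there are 2 components.
A - G is a bridge — removing it separates A's side from G's side.
After removal: 3 components.

3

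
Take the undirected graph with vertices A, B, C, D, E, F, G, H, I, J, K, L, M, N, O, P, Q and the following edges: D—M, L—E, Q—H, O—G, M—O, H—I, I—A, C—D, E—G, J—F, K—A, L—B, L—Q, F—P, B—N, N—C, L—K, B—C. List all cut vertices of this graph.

Removing F increases the component count from 2 to 3, so F is a cut vertex.
Removing L increases the component count from 2 to 3, so L is a cut vertex.
By contrast removing G leaves 2 components; it is not a cut vertex. No other vertex is a cut vertex either.

F, L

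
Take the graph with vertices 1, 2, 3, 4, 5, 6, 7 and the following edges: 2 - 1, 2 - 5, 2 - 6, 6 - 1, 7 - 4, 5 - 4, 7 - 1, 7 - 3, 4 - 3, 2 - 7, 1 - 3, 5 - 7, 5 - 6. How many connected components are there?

1

Starting from 1 we can reach 1, 2, 3, 4, 5, 6, 7. That is one component of size 7.
Total: 1 component.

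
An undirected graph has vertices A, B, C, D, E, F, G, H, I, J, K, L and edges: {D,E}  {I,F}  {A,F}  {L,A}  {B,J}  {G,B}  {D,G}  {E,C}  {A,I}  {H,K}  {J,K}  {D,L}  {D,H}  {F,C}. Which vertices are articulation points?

Removing D increases the component count from 1 to 2, so D is a cut vertex.
By contrast removing G leaves 1 component; it is not a cut vertex. No other vertex is a cut vertex either.

D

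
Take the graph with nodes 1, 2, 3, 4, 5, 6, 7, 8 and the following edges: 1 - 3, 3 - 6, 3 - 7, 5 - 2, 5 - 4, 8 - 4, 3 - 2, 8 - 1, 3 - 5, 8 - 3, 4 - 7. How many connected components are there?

Starting from 1 we can reach 1, 2, 3, 4, 5, 6, 7, 8. That is one component of size 8.
Total: 1 component.

1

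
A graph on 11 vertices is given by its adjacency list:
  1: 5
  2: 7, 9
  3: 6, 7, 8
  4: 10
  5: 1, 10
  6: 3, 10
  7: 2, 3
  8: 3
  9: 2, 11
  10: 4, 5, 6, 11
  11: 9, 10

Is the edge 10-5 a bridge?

Removing 10-5 leaves no path between 10 and 5: the component count goes from 1 to 2. So it is a bridge.

Yes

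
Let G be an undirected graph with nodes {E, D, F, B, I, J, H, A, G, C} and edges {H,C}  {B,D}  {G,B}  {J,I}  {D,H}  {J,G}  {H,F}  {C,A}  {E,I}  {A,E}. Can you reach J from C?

From C we can reach A, B, C, D, E, F, G, H, I, J, which includes J.

Yes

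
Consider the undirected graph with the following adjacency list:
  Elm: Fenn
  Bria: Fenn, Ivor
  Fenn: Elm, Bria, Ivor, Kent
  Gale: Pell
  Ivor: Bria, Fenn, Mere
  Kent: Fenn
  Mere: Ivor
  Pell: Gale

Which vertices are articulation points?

Fenn, Ivor

Removing Fenn increases the component count from 2 to 4, so Fenn is a cut vertex.
Removing Ivor increases the component count from 2 to 3, so Ivor is a cut vertex.
By contrast removing Mere leaves 2 components; it is not a cut vertex. No other vertex is a cut vertex either.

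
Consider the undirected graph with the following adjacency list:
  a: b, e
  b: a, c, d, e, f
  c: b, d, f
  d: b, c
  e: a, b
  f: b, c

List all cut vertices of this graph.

b

Removing b increases the component count from 1 to 2, so b is a cut vertex.
By contrast removing f leaves 1 component; it is not a cut vertex. No other vertex is a cut vertex either.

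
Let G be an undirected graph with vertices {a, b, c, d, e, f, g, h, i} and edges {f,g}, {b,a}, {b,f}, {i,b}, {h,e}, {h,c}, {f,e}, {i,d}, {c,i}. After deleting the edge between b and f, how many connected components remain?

1

b and f are still connected via b-i-c-h-e-f, so the component count stays at 1.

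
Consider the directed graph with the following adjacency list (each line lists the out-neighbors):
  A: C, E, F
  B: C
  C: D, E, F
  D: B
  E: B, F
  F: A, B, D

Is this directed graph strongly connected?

From F we can reach every vertex (A, B, C, D, E, F), and every vertex can reach F (A, B, C, D, E, F). So the whole graph is one strongly connected component.

Yes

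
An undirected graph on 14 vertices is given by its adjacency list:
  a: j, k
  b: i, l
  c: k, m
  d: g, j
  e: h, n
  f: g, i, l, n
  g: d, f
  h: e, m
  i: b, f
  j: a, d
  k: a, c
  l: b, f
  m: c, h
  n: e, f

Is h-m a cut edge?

After removing h-m, the path h-e-n-f-g-d-j-a-k-c-m still connects them, so the edge is not a bridge.

No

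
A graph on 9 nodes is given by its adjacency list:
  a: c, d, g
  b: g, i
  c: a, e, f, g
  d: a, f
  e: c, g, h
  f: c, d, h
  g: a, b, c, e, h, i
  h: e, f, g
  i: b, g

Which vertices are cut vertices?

Removing g increases the component count from 1 to 2, so g is a cut vertex.
By contrast removing b leaves 1 component; it is not a cut vertex. No other vertex is a cut vertex either.

g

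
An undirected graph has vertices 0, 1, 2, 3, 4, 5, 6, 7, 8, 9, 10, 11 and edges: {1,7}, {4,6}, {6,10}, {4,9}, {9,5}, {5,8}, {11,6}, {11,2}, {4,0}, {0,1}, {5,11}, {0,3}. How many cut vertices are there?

Removing 0 increases the component count from 1 to 3, so 0 is a cut vertex.
Removing 1 increases the component count from 1 to 2, so 1 is a cut vertex.
Removing 4 increases the component count from 1 to 2, so 4 is a cut vertex.
Likewise 5, 6, 11 are cut vertices.
By contrast removing 10 leaves 1 component; it is not a cut vertex. No other vertex is a cut vertex either.

6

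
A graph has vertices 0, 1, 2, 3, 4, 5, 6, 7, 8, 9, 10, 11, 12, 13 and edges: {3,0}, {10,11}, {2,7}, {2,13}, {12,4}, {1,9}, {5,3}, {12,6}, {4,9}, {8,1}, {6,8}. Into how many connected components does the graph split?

4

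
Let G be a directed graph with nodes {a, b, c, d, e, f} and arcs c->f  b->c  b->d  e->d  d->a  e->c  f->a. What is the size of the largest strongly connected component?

{a} is an SCC by itself.
{c} is an SCC by itself.
{f} is an SCC by itself.
{d} is an SCC by itself.
{b} is an SCC by itself.
(and 1 more singleton SCC)
The largest has 1 vertex.

1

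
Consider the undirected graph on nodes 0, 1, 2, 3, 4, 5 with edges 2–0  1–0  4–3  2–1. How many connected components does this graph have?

5 is isolated — a component by itself.
Starting from 3 we can reach 3, 4. That is one component of size 2.
Starting from 0 we can reach 0, 1, 2. That is one component of size 3.
Total: 3 components.

3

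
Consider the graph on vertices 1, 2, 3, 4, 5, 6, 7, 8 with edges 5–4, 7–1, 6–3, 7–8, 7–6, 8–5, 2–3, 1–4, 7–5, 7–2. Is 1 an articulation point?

No

Deleting 1 leaves 1 component (was 1) (its neighbors 4, 7 remain connected to each other), so 1 is not a cut vertex.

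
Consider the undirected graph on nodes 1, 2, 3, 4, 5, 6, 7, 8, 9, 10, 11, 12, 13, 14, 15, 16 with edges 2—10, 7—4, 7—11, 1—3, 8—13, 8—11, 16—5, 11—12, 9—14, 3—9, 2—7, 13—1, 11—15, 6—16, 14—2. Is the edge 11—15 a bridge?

Yes

Removing 11—15 leaves no path between 11 and 15: the component count goes from 2 to 3. So it is a bridge.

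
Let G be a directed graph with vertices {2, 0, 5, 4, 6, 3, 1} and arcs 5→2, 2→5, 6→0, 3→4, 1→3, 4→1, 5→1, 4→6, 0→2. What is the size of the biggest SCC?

{0, 1, 2, 3, 4, 5, 6} are all mutually reachable — one SCC of size 7.
The largest has 7 vertices.

7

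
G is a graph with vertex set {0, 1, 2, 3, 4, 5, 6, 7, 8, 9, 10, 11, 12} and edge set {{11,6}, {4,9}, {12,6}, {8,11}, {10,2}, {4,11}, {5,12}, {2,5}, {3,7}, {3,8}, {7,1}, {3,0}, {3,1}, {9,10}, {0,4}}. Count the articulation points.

1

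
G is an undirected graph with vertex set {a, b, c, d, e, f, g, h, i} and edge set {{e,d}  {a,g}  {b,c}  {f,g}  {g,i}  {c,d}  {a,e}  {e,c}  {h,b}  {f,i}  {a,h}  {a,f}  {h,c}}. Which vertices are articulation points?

a

Removing a increases the component count from 1 to 2, so a is a cut vertex.
By contrast removing f leaves 1 component; it is not a cut vertex. No other vertex is a cut vertex either.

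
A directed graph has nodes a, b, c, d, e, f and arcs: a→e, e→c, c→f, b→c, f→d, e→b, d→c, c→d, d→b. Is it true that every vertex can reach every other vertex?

There is no directed path from b to a, so the graph is not strongly connected.

No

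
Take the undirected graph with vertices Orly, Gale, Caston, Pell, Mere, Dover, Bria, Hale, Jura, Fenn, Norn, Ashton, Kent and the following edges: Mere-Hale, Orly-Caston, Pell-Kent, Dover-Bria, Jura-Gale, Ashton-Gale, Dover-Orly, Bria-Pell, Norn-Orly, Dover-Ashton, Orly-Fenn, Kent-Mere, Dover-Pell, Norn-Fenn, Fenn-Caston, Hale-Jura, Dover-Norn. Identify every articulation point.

Removing Dover increases the component count from 1 to 2, so Dover is a cut vertex.
By contrast removing Orly leaves 1 component; it is not a cut vertex. No other vertex is a cut vertex either.

Dover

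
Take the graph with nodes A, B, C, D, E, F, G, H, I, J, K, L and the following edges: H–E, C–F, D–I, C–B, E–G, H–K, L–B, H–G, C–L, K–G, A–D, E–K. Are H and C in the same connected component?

No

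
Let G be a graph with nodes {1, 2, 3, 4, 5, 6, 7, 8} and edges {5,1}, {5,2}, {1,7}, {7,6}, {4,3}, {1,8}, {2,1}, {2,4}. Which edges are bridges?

1-7, 1-8, 2-4, 3-4, 6-7

The edges on the cycle 5-2-1-5 are not bridges since each lies on that cycle.
But removing 2–4 disconnects 2 from 4; removing 1–7 disconnects 1 from 7; removing 4–3 disconnects 4 from 3; removing 7–6 disconnects 7 from 6 — these are bridges.
In total 5 edges are bridges.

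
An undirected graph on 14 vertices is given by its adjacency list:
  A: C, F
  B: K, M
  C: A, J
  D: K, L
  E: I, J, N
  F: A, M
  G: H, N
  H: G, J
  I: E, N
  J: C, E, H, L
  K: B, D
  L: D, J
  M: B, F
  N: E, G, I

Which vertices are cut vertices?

J

Removing J increases the component count from 1 to 2, so J is a cut vertex.
By contrast removing G leaves 1 component; it is not a cut vertex. No other vertex is a cut vertex either.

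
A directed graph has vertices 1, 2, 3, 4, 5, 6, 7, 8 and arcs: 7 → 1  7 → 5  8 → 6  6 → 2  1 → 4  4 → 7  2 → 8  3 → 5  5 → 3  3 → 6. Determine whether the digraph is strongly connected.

No

There is no directed path from 3 to 7, so the graph is not strongly connected.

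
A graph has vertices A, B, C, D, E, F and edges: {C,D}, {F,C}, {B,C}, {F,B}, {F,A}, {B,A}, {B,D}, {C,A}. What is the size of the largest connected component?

5

E is isolated — a component by itself.
Starting from A we can reach A, B, C, D, F. That is one component of size 5.
The largest has 5 vertices.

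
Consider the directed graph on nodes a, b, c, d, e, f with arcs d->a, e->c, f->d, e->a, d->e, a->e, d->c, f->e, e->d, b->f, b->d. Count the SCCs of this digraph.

4

{a, d, e} are all mutually reachable — one SCC of size 3.
{f} is an SCC by itself.
{b} is an SCC by itself.
{c} is an SCC by itself.
That gives 4 strongly connected components.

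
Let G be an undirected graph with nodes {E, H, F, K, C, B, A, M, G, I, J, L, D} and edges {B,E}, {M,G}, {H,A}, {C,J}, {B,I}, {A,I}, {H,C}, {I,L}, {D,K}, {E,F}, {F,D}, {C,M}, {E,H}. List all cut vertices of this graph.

Removing C increases the component count from 1 to 3, so C is a cut vertex.
Removing D increases the component count from 1 to 2, so D is a cut vertex.
Removing E increases the component count from 1 to 2, so E is a cut vertex.
Likewise F, H, I, M are cut vertices.
By contrast removing J leaves 1 component; it is not a cut vertex. No other vertex is a cut vertex either.

C, D, E, F, H, I, M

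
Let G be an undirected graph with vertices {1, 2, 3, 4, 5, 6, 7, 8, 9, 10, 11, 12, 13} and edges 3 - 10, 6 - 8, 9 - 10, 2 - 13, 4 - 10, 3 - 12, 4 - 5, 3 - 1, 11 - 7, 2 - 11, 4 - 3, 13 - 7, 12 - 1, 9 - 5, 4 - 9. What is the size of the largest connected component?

7

Starting from 6 we can reach 6, 8. That is one component of size 2.
Starting from 2 we can reach 2, 7, 11, 13. That is one component of size 4.
Starting from 1 we can reach 1, 3, 4, 5, 9, 10, 12. That is one component of size 7.
The largest has 7 vertices.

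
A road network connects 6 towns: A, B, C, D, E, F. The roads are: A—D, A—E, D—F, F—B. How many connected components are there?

C is isolated — a component by itself.
Starting from A we can reach A, B, D, E, F. That is one component of size 5.
Total: 2 components.

2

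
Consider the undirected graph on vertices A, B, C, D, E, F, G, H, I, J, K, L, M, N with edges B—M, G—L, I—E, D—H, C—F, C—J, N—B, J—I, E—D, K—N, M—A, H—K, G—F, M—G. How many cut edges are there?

2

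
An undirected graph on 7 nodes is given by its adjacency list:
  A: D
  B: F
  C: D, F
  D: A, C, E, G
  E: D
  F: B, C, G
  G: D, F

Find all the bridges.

The edges on the cycle C-D-G-F-C are not bridges since each lies on that cycle.
But removing D-A disconnects D from A; removing D-E disconnects D from E; removing F-B disconnects F from B — these are bridges.

A-D, B-F, D-E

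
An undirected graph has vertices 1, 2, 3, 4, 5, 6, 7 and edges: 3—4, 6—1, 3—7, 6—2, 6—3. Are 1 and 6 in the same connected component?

From 1 we can reach 1, 2, 3, 4, 6, 7, which includes 6.

Yes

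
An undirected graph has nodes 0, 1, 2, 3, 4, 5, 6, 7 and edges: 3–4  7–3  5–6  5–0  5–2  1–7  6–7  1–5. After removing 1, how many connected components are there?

1

With 1 gone, the remaining components are: {0, 2, 3, 4, 5, 6, 7}.
That is 1 component.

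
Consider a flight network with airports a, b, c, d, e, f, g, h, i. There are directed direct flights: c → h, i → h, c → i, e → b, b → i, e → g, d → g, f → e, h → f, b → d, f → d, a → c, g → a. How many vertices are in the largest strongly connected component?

{a, b, c, d, e, f, g, h, i} are all mutually reachable — one SCC of size 9.
The largest has 9 vertices.

9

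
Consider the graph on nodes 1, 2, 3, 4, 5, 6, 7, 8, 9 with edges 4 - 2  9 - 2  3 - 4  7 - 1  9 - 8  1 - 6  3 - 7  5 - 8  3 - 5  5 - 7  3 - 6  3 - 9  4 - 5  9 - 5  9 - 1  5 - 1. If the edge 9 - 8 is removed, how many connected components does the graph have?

9 and 8 are still connected via 9-5-8, so the component count stays at 1.

1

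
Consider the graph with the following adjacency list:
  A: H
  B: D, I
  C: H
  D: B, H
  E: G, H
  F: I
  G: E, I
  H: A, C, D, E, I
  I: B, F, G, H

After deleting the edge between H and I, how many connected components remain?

H and I are still connected via H-D-B-I, so the component count stays at 1.

1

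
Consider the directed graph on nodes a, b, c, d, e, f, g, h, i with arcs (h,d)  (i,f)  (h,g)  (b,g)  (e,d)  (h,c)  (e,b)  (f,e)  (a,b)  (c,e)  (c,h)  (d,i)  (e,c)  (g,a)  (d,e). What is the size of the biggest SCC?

6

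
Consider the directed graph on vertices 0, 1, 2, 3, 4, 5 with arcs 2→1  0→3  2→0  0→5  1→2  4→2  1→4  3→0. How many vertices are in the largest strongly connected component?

3

{1, 2, 4} are all mutually reachable — one SCC of size 3.
{0, 3} are all mutually reachable — one SCC of size 2.
{5} is an SCC by itself.
The largest has 3 vertices.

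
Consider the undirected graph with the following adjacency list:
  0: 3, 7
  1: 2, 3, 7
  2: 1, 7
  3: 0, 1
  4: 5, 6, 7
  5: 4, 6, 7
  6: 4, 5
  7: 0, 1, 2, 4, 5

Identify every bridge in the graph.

The edges on the cycle 7-2-1-7 are not bridges since each lies on that cycle.
Every edge lies on some cycle, so there are no bridges.

none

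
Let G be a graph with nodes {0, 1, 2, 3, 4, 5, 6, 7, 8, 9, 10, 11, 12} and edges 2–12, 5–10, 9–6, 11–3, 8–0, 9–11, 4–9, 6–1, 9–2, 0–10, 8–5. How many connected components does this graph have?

3

7 is isolated — a component by itself.
Starting from 0 we can reach 0, 5, 8, 10. That is one component of size 4.
Starting from 1 we can reach 1, 2, 3, 4, 6, 9, 11, 12. That is one component of size 8.
Total: 3 components.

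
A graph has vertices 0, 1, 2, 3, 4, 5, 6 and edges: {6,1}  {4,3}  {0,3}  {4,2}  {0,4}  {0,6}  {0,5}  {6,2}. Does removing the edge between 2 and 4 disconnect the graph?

No

After removing 2—4, the path 2-6-0-4 still connects them, so the edge is not a bridge.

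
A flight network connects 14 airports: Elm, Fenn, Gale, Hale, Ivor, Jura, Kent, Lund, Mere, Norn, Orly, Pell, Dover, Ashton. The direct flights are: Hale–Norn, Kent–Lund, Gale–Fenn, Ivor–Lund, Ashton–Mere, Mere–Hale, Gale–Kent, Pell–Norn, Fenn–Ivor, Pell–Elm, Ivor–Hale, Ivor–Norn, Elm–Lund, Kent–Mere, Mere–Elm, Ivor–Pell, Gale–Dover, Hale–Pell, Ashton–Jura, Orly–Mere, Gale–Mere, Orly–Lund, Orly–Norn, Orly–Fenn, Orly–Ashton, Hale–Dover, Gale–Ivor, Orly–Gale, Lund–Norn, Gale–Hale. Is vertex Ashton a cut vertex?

Deleting Ashton raises the number of components from 1 to 2, so Ashton is a cut vertex.

Yes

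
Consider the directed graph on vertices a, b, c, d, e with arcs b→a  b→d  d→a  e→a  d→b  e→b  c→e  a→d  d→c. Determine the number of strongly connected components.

1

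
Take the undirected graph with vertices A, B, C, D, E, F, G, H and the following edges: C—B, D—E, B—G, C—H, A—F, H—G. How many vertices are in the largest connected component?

4

Starting from A we can reach A, F. That is one component of size 2.
Starting from D we can reach D, E. That is one component of size 2.
Starting from B we can reach B, C, G, H. That is one component of size 4.
The largest has 4 vertices.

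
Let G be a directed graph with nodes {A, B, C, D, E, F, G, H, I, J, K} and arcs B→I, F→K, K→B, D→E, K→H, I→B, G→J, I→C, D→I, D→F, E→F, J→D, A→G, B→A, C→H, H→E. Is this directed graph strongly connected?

From B we can reach every vertex (A, B, C, D, E, F, G, H, I, J, K), and every vertex can reach B (A, B, C, D, E, F, G, H, I, J, K). So the whole graph is one strongly connected component.

Yes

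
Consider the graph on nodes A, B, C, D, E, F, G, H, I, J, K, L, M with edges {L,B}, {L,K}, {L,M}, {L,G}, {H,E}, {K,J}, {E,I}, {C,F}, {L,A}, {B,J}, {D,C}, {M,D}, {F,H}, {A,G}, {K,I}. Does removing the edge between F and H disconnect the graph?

No

After removing F - H, the path F-C-D-M-L-K-I-E-H still connects them, so the edge is not a bridge.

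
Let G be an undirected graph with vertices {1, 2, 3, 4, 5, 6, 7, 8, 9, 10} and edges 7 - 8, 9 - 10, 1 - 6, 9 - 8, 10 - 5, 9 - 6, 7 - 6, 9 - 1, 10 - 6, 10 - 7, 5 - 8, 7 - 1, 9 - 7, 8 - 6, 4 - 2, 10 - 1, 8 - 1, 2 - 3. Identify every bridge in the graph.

2-3, 2-4

The edges on the cycle 9-10-5-8-9 are not bridges since each lies on that cycle.
But removing 2 - 3 disconnects 2 from 3; removing 2 - 4 disconnects 2 from 4 — these are bridges.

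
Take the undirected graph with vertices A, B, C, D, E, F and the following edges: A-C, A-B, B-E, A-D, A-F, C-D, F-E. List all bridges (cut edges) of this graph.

none

The edges on the cycle A-C-D-A are not bridges since each lies on that cycle.
Every edge lies on some cycle, so there are no bridges.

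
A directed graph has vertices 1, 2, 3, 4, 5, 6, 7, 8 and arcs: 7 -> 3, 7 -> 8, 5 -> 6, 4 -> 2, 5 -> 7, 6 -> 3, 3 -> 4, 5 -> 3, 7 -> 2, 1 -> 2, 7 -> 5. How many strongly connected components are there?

7

{5, 7} are all mutually reachable — one SCC of size 2.
{3} is an SCC by itself.
{1} is an SCC by itself.
{6} is an SCC by itself.
{8} is an SCC by itself.
(and 2 more singleton SCCs)
That gives 7 strongly connected components.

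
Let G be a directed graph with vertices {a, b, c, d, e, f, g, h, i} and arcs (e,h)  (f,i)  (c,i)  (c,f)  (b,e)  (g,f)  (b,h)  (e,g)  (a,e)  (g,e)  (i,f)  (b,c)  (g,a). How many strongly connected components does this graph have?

{a, e, g} are all mutually reachable — one SCC of size 3.
{f, i} are all mutually reachable — one SCC of size 2.
{d} is an SCC by itself.
{b} is an SCC by itself.
{h} is an SCC by itself.
(and 1 more singleton SCC)
That gives 6 strongly connected components.

6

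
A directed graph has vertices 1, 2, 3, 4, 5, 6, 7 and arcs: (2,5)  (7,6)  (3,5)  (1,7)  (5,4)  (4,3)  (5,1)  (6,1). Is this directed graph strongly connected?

There is no directed path from 3 to 2, so the graph is not strongly connected.

No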